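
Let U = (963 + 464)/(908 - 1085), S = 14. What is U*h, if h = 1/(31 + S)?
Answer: -1427/7965 ≈ -0.17916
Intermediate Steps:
h = 1/45 (h = 1/(31 + 14) = 1/45 ≈ 0.022222)
U = -1427/177 (U = 1427/(-177) = 1427*(-1/177) = -1427/177 ≈ -8.0621)
U*h = -1427/177*1/45 = -1427/7965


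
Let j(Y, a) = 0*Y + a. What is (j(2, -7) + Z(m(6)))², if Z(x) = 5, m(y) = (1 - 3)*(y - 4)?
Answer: 4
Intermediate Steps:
j(Y, a) = a (j(Y, a) = 0 + a = a)
m(y) = 8 - 2*y (m(y) = -2*(-4 + y) = 8 - 2*y)
(j(2, -7) + Z(m(6)))² = (-7 + 5)² = (-2)² = 4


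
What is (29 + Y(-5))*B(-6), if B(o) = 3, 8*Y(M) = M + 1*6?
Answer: 699/8 ≈ 87.375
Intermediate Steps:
Y(M) = ¾ + M/8 (Y(M) = (M + 1*6)/8 = (M + 6)/8 = (6 + M)/8 = ¾ + M/8)
(29 + Y(-5))*B(-6) = (29 + (¾ + (⅛)*(-5)))*3 = (29 + (¾ - 5/8))*3 = (29 + ⅛)*3 = (233/8)*3 = 699/8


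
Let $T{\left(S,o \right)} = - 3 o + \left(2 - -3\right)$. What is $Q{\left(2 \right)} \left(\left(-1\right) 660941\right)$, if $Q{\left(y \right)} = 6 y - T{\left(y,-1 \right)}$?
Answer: $-2643764$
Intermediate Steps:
$T{\left(S,o \right)} = 5 - 3 o$ ($T{\left(S,o \right)} = - 3 o + \left(2 + 3\right) = - 3 o + 5 = 5 - 3 o$)
$Q{\left(y \right)} = -8 + 6 y$ ($Q{\left(y \right)} = 6 y - \left(5 - -3\right) = 6 y - \left(5 + 3\right) = 6 y - 8 = -8 + 6 y$)
$Q{\left(2 \right)} \left(\left(-1\right) 660941\right) = \left(-8 + 6 \cdot 2\right) \left(\left(-1\right) 660941\right) = \left(-8 + 12\right) \left(-660941\right) = 4 \left(-660941\right) = -2643764$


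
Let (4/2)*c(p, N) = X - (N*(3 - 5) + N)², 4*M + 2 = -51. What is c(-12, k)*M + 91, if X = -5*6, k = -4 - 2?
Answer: 2113/4 ≈ 528.25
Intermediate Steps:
M = -53/4 (M = -½ + (¼)*(-51) = -½ - 51/4 = -53/4 ≈ -13.250)
k = -6
X = -30
c(p, N) = -15 - N²/2 (c(p, N) = (-30 - (N*(3 - 5) + N)²)/2 = (-30 - (N*(-2) + N)²)/2 = (-30 - (-2*N + N)²)/2 = (-30 - (-N)²)/2 = (-30 - N²)/2 = -15 - N²/2)
c(-12, k)*M + 91 = (-15 - ½*(-6)²)*(-53/4) + 91 = (-15 - ½*36)*(-53/4) + 91 = (-15 - 18)*(-53/4) + 91 = -33*(-53/4) + 91 = 1749/4 + 91 = 2113/4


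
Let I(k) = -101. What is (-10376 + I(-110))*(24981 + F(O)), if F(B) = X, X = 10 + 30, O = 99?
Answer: -262145017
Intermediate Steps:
X = 40
F(B) = 40
(-10376 + I(-110))*(24981 + F(O)) = (-10376 - 101)*(24981 + 40) = -10477*25021 = -262145017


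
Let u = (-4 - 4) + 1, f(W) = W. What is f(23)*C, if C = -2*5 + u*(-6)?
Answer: 736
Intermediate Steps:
u = -7 (u = -8 + 1 = -7)
C = 32 (C = -2*5 - 7*(-6) = -10 + 42 = 32)
f(23)*C = 23*32 = 736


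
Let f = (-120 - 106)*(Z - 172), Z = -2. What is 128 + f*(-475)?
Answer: -18678772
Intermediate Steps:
f = 39324 (f = (-120 - 106)*(-2 - 172) = -226*(-174) = 39324)
128 + f*(-475) = 128 + 39324*(-475) = 128 - 18678900 = -18678772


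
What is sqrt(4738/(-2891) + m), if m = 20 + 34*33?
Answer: 4*sqrt(12156891)/413 ≈ 33.769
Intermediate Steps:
m = 1142 (m = 20 + 1122 = 1142)
sqrt(4738/(-2891) + m) = sqrt(4738/(-2891) + 1142) = sqrt(4738*(-1/2891) + 1142) = sqrt(-4738/2891 + 1142) = sqrt(3296784/2891) = 4*sqrt(12156891)/413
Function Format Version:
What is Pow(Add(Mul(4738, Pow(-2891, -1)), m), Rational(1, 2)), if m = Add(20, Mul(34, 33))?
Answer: Mul(Rational(4, 413), Pow(12156891, Rational(1, 2))) ≈ 33.769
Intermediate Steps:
m = 1142 (m = Add(20, 1122) = 1142)
Pow(Add(Mul(4738, Pow(-2891, -1)), m), Rational(1, 2)) = Pow(Add(Mul(4738, Pow(-2891, -1)), 1142), Rational(1, 2)) = Pow(Add(Mul(4738, Rational(-1, 2891)), 1142), Rational(1, 2)) = Pow(Add(Rational(-4738, 2891), 1142), Rational(1, 2)) = Pow(Rational(3296784, 2891), Rational(1, 2)) = Mul(Rational(4, 413), Pow(12156891, Rational(1, 2)))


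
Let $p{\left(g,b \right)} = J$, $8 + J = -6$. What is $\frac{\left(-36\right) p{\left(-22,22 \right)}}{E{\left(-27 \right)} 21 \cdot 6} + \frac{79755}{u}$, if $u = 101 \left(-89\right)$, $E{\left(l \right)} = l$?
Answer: $- \frac{2189341}{242703} \approx -9.0207$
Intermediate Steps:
$J = -14$ ($J = -8 - 6 = -14$)
$p{\left(g,b \right)} = -14$
$u = -8989$
$\frac{\left(-36\right) p{\left(-22,22 \right)}}{E{\left(-27 \right)} 21 \cdot 6} + \frac{79755}{u} = \frac{\left(-36\right) \left(-14\right)}{\left(-27\right) 21 \cdot 6} + \frac{79755}{-8989} = \frac{504}{\left(-27\right) 126} + 79755 \left(- \frac{1}{8989}\right) = \frac{504}{-3402} - \frac{79755}{8989} = 504 \left(- \frac{1}{3402}\right) - \frac{79755}{8989} = - \frac{4}{27} - \frac{79755}{8989} = - \frac{2189341}{242703}$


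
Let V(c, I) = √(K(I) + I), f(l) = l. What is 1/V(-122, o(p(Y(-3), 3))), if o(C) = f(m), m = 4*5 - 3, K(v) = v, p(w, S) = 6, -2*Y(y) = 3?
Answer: √34/34 ≈ 0.17150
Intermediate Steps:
Y(y) = -3/2 (Y(y) = -½*3 = -3/2)
m = 17 (m = 20 - 3 = 17)
o(C) = 17
V(c, I) = √2*√I (V(c, I) = √(I + I) = √(2*I) = √2*√I)
1/V(-122, o(p(Y(-3), 3))) = 1/(√2*√17) = 1/(√34) = √34/34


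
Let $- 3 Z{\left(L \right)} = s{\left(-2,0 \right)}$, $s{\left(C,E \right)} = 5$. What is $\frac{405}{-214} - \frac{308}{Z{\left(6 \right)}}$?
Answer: $\frac{195711}{1070} \approx 182.91$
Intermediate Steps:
$Z{\left(L \right)} = - \frac{5}{3}$ ($Z{\left(L \right)} = \left(- \frac{1}{3}\right) 5 = - \frac{5}{3}$)
$\frac{405}{-214} - \frac{308}{Z{\left(6 \right)}} = \frac{405}{-214} - \frac{308}{- \frac{5}{3}} = 405 \left(- \frac{1}{214}\right) - - \frac{924}{5} = - \frac{405}{214} + \frac{924}{5} = \frac{195711}{1070}$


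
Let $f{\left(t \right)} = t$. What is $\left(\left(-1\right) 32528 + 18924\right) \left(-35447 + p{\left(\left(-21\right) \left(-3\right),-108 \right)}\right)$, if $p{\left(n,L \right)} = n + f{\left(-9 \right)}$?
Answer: $481486372$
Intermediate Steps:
$p{\left(n,L \right)} = -9 + n$ ($p{\left(n,L \right)} = n - 9 = -9 + n$)
$\left(\left(-1\right) 32528 + 18924\right) \left(-35447 + p{\left(\left(-21\right) \left(-3\right),-108 \right)}\right) = \left(\left(-1\right) 32528 + 18924\right) \left(-35447 - -54\right) = \left(-32528 + 18924\right) \left(-35447 + \left(-9 + 63\right)\right) = - 13604 \left(-35447 + 54\right) = \left(-13604\right) \left(-35393\right) = 481486372$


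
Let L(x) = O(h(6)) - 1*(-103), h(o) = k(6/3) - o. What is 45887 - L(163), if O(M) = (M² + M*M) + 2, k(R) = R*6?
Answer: 45710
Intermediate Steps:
k(R) = 6*R
h(o) = 12 - o (h(o) = 6*(6/3) - o = 6*(6*(⅓)) - o = 6*2 - o = 12 - o)
O(M) = 2 + 2*M² (O(M) = (M² + M²) + 2 = 2*M² + 2 = 2 + 2*M²)
L(x) = 177 (L(x) = (2 + 2*(12 - 1*6)²) - 1*(-103) = (2 + 2*(12 - 6)²) + 103 = (2 + 2*6²) + 103 = (2 + 2*36) + 103 = (2 + 72) + 103 = 74 + 103 = 177)
45887 - L(163) = 45887 - 1*177 = 45887 - 177 = 45710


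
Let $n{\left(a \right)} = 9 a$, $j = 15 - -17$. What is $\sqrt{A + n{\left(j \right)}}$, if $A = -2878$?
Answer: $i \sqrt{2590} \approx 50.892 i$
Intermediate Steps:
$j = 32$ ($j = 15 + 17 = 32$)
$\sqrt{A + n{\left(j \right)}} = \sqrt{-2878 + 9 \cdot 32} = \sqrt{-2878 + 288} = \sqrt{-2590} = i \sqrt{2590}$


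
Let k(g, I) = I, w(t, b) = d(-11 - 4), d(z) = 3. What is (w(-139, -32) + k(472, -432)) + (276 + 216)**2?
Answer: 241635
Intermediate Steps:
w(t, b) = 3
(w(-139, -32) + k(472, -432)) + (276 + 216)**2 = (3 - 432) + (276 + 216)**2 = -429 + 492**2 = -429 + 242064 = 241635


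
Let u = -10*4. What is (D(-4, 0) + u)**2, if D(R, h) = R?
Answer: 1936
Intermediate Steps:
u = -40
(D(-4, 0) + u)**2 = (-4 - 40)**2 = (-44)**2 = 1936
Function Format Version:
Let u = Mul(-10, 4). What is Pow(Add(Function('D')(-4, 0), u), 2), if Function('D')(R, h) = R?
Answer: 1936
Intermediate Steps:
u = -40
Pow(Add(Function('D')(-4, 0), u), 2) = Pow(Add(-4, -40), 2) = Pow(-44, 2) = 1936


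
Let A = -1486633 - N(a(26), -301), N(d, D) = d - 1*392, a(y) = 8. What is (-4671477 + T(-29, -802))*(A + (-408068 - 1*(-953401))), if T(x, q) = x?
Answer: 4395494739496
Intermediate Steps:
N(d, D) = -392 + d (N(d, D) = d - 392 = -392 + d)
A = -1486249 (A = -1486633 - (-392 + 8) = -1486633 - 1*(-384) = -1486633 + 384 = -1486249)
(-4671477 + T(-29, -802))*(A + (-408068 - 1*(-953401))) = (-4671477 - 29)*(-1486249 + (-408068 - 1*(-953401))) = -4671506*(-1486249 + (-408068 + 953401)) = -4671506*(-1486249 + 545333) = -4671506*(-940916) = 4395494739496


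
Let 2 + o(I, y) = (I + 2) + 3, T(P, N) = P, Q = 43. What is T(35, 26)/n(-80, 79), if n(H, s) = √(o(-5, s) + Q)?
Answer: 35*√41/41 ≈ 5.4661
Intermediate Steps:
o(I, y) = 3 + I (o(I, y) = -2 + ((I + 2) + 3) = -2 + ((2 + I) + 3) = -2 + (5 + I) = 3 + I)
n(H, s) = √41 (n(H, s) = √((3 - 5) + 43) = √(-2 + 43) = √41)
T(35, 26)/n(-80, 79) = 35/(√41) = 35*(√41/41) = 35*√41/41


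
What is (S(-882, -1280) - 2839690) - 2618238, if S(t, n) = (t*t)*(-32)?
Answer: -30351496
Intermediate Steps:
S(t, n) = -32*t² (S(t, n) = t²*(-32) = -32*t²)
(S(-882, -1280) - 2839690) - 2618238 = (-32*(-882)² - 2839690) - 2618238 = (-32*777924 - 2839690) - 2618238 = (-24893568 - 2839690) - 2618238 = -27733258 - 2618238 = -30351496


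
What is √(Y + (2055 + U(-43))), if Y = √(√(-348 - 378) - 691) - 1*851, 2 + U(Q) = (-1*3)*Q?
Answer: √(1331 + √(-691 + 11*I*√6)) ≈ 36.492 + 0.3602*I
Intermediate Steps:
U(Q) = -2 - 3*Q (U(Q) = -2 + (-1*3)*Q = -2 - 3*Q)
Y = -851 + √(-691 + 11*I*√6) (Y = √(√(-726) - 691) - 851 = √(11*I*√6 - 691) - 851 = √(-691 + 11*I*√6) - 851 = -851 + √(-691 + 11*I*√6) ≈ -850.49 + 26.292*I)
√(Y + (2055 + U(-43))) = √((-851 + √(-691 + 11*I*√6)) + (2055 + (-2 - 3*(-43)))) = √((-851 + √(-691 + 11*I*√6)) + (2055 + (-2 + 129))) = √((-851 + √(-691 + 11*I*√6)) + (2055 + 127)) = √((-851 + √(-691 + 11*I*√6)) + 2182) = √(1331 + √(-691 + 11*I*√6))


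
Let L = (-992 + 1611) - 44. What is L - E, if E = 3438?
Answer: -2863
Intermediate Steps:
L = 575 (L = 619 - 44 = 575)
L - E = 575 - 1*3438 = 575 - 3438 = -2863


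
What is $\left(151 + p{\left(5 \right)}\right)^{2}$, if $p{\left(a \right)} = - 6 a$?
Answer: $14641$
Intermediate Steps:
$\left(151 + p{\left(5 \right)}\right)^{2} = \left(151 - 30\right)^{2} = 121^{2} = 14641$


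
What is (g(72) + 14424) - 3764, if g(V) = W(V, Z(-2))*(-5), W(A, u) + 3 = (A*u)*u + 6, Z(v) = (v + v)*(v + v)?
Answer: -81515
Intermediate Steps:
Z(v) = 4*v**2 (Z(v) = (2*v)*(2*v) = 4*v**2)
W(A, u) = 3 + A*u**2 (W(A, u) = -3 + ((A*u)*u + 6) = -3 + (A*u**2 + 6) = -3 + (6 + A*u**2) = 3 + A*u**2)
g(V) = -15 - 1280*V (g(V) = (3 + V*(4*(-2)**2)**2)*(-5) = (3 + V*(4*4)**2)*(-5) = (3 + V*16**2)*(-5) = (3 + V*256)*(-5) = (3 + 256*V)*(-5) = -15 - 1280*V)
(g(72) + 14424) - 3764 = ((-15 - 1280*72) + 14424) - 3764 = ((-15 - 92160) + 14424) - 3764 = (-92175 + 14424) - 3764 = -77751 - 3764 = -81515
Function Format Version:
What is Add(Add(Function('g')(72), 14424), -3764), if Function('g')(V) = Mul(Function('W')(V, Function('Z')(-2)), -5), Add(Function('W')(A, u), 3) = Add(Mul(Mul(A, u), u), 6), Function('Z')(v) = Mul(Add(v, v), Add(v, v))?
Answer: -81515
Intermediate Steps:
Function('Z')(v) = Mul(4, Pow(v, 2)) (Function('Z')(v) = Mul(Mul(2, v), Mul(2, v)) = Mul(4, Pow(v, 2)))
Function('W')(A, u) = Add(3, Mul(A, Pow(u, 2))) (Function('W')(A, u) = Add(-3, Add(Mul(Mul(A, u), u), 6)) = Add(-3, Add(Mul(A, Pow(u, 2)), 6)) = Add(-3, Add(6, Mul(A, Pow(u, 2)))) = Add(3, Mul(A, Pow(u, 2))))
Function('g')(V) = Add(-15, Mul(-1280, V)) (Function('g')(V) = Mul(Add(3, Mul(V, Pow(Mul(4, Pow(-2, 2)), 2))), -5) = Mul(Add(3, Mul(V, Pow(Mul(4, 4), 2))), -5) = Mul(Add(3, Mul(V, Pow(16, 2))), -5) = Mul(Add(3, Mul(V, 256)), -5) = Mul(Add(3, Mul(256, V)), -5) = Add(-15, Mul(-1280, V)))
Add(Add(Function('g')(72), 14424), -3764) = Add(Add(Add(-15, Mul(-1280, 72)), 14424), -3764) = Add(Add(Add(-15, -92160), 14424), -3764) = Add(Add(-92175, 14424), -3764) = Add(-77751, -3764) = -81515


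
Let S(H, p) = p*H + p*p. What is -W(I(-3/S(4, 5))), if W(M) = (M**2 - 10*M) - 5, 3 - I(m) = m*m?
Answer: 1315349/50625 ≈ 25.982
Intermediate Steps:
S(H, p) = p**2 + H*p (S(H, p) = H*p + p**2 = p**2 + H*p)
I(m) = 3 - m**2 (I(m) = 3 - m*m = 3 - m**2)
W(M) = -5 + M**2 - 10*M
-W(I(-3/S(4, 5))) = -(-5 + (3 - (-3*1/(5*(4 + 5)))**2)**2 - 10*(3 - (-3*1/(5*(4 + 5)))**2)) = -(-5 + (3 - (-3/(5*9))**2)**2 - 10*(3 - (-3/(5*9))**2)) = -(-5 + (3 - (-3/45)**2)**2 - 10*(3 - (-3/45)**2)) = -(-5 + (3 - (-3*1/45)**2)**2 - 10*(3 - (-3*1/45)**2)) = -(-5 + (3 - (-1/15)**2)**2 - 10*(3 - (-1/15)**2)) = -(-5 + (3 - 1*1/225)**2 - 10*(3 - 1*1/225)) = -(-5 + (3 - 1/225)**2 - 10*(3 - 1/225)) = -(-5 + (674/225)**2 - 10*674/225) = -(-5 + 454276/50625 - 1348/45) = -1*(-1315349/50625) = 1315349/50625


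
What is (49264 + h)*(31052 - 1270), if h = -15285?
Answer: 1011962578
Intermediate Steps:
(49264 + h)*(31052 - 1270) = (49264 - 15285)*(31052 - 1270) = 33979*29782 = 1011962578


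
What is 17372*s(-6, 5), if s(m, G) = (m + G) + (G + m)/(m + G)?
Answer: 0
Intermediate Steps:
s(m, G) = 1 + G + m (s(m, G) = (G + m) + (G + m)/(G + m) = (G + m) + 1 = 1 + G + m)
17372*s(-6, 5) = 17372*(1 + 5 - 6) = 17372*0 = 0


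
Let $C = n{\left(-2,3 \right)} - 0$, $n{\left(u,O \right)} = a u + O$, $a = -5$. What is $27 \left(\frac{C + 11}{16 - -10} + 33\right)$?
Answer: $\frac{11907}{13} \approx 915.92$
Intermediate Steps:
$n{\left(u,O \right)} = O - 5 u$ ($n{\left(u,O \right)} = - 5 u + O = O - 5 u$)
$C = 13$ ($C = \left(3 - -10\right) - 0 = \left(3 + 10\right) + 0 = 13 + 0 = 13$)
$27 \left(\frac{C + 11}{16 - -10} + 33\right) = 27 \left(\frac{13 + 11}{16 - -10} + 33\right) = 27 \left(\frac{24}{16 + \left(-2 + 12\right)} + 33\right) = 27 \left(\frac{24}{16 + 10} + 33\right) = 27 \left(\frac{24}{26} + 33\right) = 27 \left(24 \cdot \frac{1}{26} + 33\right) = 27 \left(\frac{12}{13} + 33\right) = 27 \cdot \frac{441}{13} = \frac{11907}{13}$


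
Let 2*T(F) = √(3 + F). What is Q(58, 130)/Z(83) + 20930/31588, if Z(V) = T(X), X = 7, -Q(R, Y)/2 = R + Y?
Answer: 10465/15794 - 376*√10/5 ≈ -237.14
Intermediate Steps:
Q(R, Y) = -2*R - 2*Y (Q(R, Y) = -2*(R + Y) = -2*R - 2*Y)
T(F) = √(3 + F)/2
Z(V) = √10/2 (Z(V) = √(3 + 7)/2 = √10/2)
Q(58, 130)/Z(83) + 20930/31588 = (-2*58 - 2*130)/((√10/2)) + 20930/31588 = (-116 - 260)*(√10/5) + 20930*(1/31588) = -376*√10/5 + 10465/15794 = 10465/15794 - 376*√10/5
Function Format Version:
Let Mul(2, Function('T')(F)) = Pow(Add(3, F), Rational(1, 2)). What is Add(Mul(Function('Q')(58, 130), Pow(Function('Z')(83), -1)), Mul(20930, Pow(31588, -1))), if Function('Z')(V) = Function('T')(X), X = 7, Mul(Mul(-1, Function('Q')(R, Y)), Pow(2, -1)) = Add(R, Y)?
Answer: Add(Rational(10465, 15794), Mul(Rational(-376, 5), Pow(10, Rational(1, 2)))) ≈ -237.14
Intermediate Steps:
Function('Q')(R, Y) = Add(Mul(-2, R), Mul(-2, Y)) (Function('Q')(R, Y) = Mul(-2, Add(R, Y)) = Add(Mul(-2, R), Mul(-2, Y)))
Function('T')(F) = Mul(Rational(1, 2), Pow(Add(3, F), Rational(1, 2)))
Function('Z')(V) = Mul(Rational(1, 2), Pow(10, Rational(1, 2))) (Function('Z')(V) = Mul(Rational(1, 2), Pow(Add(3, 7), Rational(1, 2))) = Mul(Rational(1, 2), Pow(10, Rational(1, 2))))
Add(Mul(Function('Q')(58, 130), Pow(Function('Z')(83), -1)), Mul(20930, Pow(31588, -1))) = Add(Mul(Add(Mul(-2, 58), Mul(-2, 130)), Pow(Mul(Rational(1, 2), Pow(10, Rational(1, 2))), -1)), Mul(20930, Pow(31588, -1))) = Add(Mul(Add(-116, -260), Mul(Rational(1, 5), Pow(10, Rational(1, 2)))), Mul(20930, Rational(1, 31588))) = Add(Mul(-376, Mul(Rational(1, 5), Pow(10, Rational(1, 2)))), Rational(10465, 15794)) = Add(Mul(Rational(-376, 5), Pow(10, Rational(1, 2))), Rational(10465, 15794)) = Add(Rational(10465, 15794), Mul(Rational(-376, 5), Pow(10, Rational(1, 2))))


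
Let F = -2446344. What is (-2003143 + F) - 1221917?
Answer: -5671404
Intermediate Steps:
(-2003143 + F) - 1221917 = (-2003143 - 2446344) - 1221917 = -4449487 - 1221917 = -5671404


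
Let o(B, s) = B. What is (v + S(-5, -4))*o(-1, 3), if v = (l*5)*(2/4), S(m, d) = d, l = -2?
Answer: 9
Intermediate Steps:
v = -5 (v = (-2*5)*(2/4) = -20/4 = -10*½ = -5)
(v + S(-5, -4))*o(-1, 3) = (-5 - 4)*(-1) = -9*(-1) = 9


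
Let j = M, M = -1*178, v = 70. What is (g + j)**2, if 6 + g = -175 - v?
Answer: 184041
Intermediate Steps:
M = -178
j = -178
g = -251 (g = -6 + (-175 - 1*70) = -6 + (-175 - 70) = -6 - 245 = -251)
(g + j)**2 = (-251 - 178)**2 = (-429)**2 = 184041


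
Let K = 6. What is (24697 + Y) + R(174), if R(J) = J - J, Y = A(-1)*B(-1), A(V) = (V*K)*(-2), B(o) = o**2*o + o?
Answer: 24673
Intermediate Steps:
B(o) = o + o**3 (B(o) = o**3 + o = o + o**3)
A(V) = -12*V (A(V) = (V*6)*(-2) = (6*V)*(-2) = -12*V)
Y = -24 (Y = (-12*(-1))*(-1 + (-1)**3) = 12*(-1 - 1) = 12*(-2) = -24)
R(J) = 0
(24697 + Y) + R(174) = (24697 - 24) + 0 = 24673 + 0 = 24673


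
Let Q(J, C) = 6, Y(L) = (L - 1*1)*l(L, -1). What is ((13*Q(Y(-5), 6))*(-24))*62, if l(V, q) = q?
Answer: -116064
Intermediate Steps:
Y(L) = 1 - L (Y(L) = (L - 1*1)*(-1) = (L - 1)*(-1) = (-1 + L)*(-1) = 1 - L)
((13*Q(Y(-5), 6))*(-24))*62 = ((13*6)*(-24))*62 = (78*(-24))*62 = -1872*62 = -116064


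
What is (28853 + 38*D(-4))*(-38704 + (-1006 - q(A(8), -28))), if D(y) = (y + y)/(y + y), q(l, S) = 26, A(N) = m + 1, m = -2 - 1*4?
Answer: -1148012776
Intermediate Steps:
m = -6 (m = -2 - 4 = -6)
A(N) = -5 (A(N) = -6 + 1 = -5)
D(y) = 1 (D(y) = (2*y)/((2*y)) = (2*y)*(1/(2*y)) = 1)
(28853 + 38*D(-4))*(-38704 + (-1006 - q(A(8), -28))) = (28853 + 38*1)*(-38704 + (-1006 - 1*26)) = (28853 + 38)*(-38704 + (-1006 - 26)) = 28891*(-38704 - 1032) = 28891*(-39736) = -1148012776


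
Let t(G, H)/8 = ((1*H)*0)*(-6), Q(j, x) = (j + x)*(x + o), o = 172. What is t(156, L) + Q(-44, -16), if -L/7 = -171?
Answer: -9360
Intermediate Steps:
L = 1197 (L = -7*(-171) = 1197)
Q(j, x) = (172 + x)*(j + x) (Q(j, x) = (j + x)*(x + 172) = (j + x)*(172 + x) = (172 + x)*(j + x))
t(G, H) = 0 (t(G, H) = 8*(((1*H)*0)*(-6)) = 8*((H*0)*(-6)) = 8*(0*(-6)) = 8*0 = 0)
t(156, L) + Q(-44, -16) = 0 + ((-16)² + 172*(-44) + 172*(-16) - 44*(-16)) = 0 + (256 - 7568 - 2752 + 704) = 0 - 9360 = -9360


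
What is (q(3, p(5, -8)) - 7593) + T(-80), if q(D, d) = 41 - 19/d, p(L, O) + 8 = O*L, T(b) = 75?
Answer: -358877/48 ≈ -7476.6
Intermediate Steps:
p(L, O) = -8 + L*O (p(L, O) = -8 + O*L = -8 + L*O)
(q(3, p(5, -8)) - 7593) + T(-80) = ((41 - 19/(-8 + 5*(-8))) - 7593) + 75 = ((41 - 19/(-8 - 40)) - 7593) + 75 = ((41 - 19/(-48)) - 7593) + 75 = ((41 - 19*(-1/48)) - 7593) + 75 = ((41 + 19/48) - 7593) + 75 = (1987/48 - 7593) + 75 = -362477/48 + 75 = -358877/48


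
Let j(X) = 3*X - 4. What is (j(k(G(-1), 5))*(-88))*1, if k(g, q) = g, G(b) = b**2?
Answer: 88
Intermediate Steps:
j(X) = -4 + 3*X
(j(k(G(-1), 5))*(-88))*1 = ((-4 + 3*(-1)**2)*(-88))*1 = ((-4 + 3*1)*(-88))*1 = ((-4 + 3)*(-88))*1 = -1*(-88)*1 = 88*1 = 88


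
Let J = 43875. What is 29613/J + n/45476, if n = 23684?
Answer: 198818024/166271625 ≈ 1.1957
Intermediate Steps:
29613/J + n/45476 = 29613/43875 + 23684/45476 = 29613*(1/43875) + 23684*(1/45476) = 9871/14625 + 5921/11369 = 198818024/166271625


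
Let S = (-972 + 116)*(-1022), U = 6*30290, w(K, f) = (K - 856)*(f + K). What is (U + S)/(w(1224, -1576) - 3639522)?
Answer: -528286/1884529 ≈ -0.28033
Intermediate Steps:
w(K, f) = (-856 + K)*(K + f)
U = 181740
S = 874832 (S = -856*(-1022) = 874832)
(U + S)/(w(1224, -1576) - 3639522) = (181740 + 874832)/((1224**2 - 856*1224 - 856*(-1576) + 1224*(-1576)) - 3639522) = 1056572/((1498176 - 1047744 + 1349056 - 1929024) - 3639522) = 1056572/(-129536 - 3639522) = 1056572/(-3769058) = 1056572*(-1/3769058) = -528286/1884529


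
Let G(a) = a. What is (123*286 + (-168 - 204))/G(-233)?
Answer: -34806/233 ≈ -149.38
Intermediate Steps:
(123*286 + (-168 - 204))/G(-233) = (123*286 + (-168 - 204))/(-233) = (35178 - 372)*(-1/233) = 34806*(-1/233) = -34806/233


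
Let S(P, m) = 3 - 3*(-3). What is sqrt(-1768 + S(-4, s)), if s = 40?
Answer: 2*I*sqrt(439) ≈ 41.905*I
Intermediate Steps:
S(P, m) = 12 (S(P, m) = 3 + 9 = 12)
sqrt(-1768 + S(-4, s)) = sqrt(-1768 + 12) = sqrt(-1756) = 2*I*sqrt(439)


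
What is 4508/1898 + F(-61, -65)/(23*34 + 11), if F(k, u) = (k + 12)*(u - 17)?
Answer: 430808/57889 ≈ 7.4420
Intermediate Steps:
F(k, u) = (-17 + u)*(12 + k) (F(k, u) = (12 + k)*(-17 + u) = (-17 + u)*(12 + k))
4508/1898 + F(-61, -65)/(23*34 + 11) = 4508/1898 + (-204 - 17*(-61) + 12*(-65) - 61*(-65))/(23*34 + 11) = 4508*(1/1898) + (-204 + 1037 - 780 + 3965)/(782 + 11) = 2254/949 + 4018/793 = 430808/57889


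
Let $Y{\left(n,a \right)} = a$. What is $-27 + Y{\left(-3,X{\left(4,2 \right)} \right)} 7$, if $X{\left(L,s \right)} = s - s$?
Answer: $-27$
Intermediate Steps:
$X{\left(L,s \right)} = 0$
$-27 + Y{\left(-3,X{\left(4,2 \right)} \right)} 7 = -27 + 0 \cdot 7 = -27 + 0 = -27$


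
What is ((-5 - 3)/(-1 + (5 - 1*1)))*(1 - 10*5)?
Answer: 392/3 ≈ 130.67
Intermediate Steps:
((-5 - 3)/(-1 + (5 - 1*1)))*(1 - 10*5) = (-8/(-1 + (5 - 1)))*(1 - 50) = -8/(-1 + 4)*(-49) = -8/3*(-49) = 392/3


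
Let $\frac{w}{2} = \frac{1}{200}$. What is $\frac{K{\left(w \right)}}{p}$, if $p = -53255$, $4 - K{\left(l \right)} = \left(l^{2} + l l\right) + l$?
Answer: $- \frac{19949}{266275000} \approx -7.4919 \cdot 10^{-5}$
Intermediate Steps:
$w = \frac{1}{100}$ ($w = \frac{2}{200} = 2 \cdot \frac{1}{200} = \frac{1}{100} \approx 0.01$)
$K{\left(l \right)} = 4 - l - 2 l^{2}$ ($K{\left(l \right)} = 4 - \left(\left(l^{2} + l l\right) + l\right) = 4 - \left(\left(l^{2} + l^{2}\right) + l\right) = 4 - \left(2 l^{2} + l\right) = 4 - \left(l + 2 l^{2}\right) = 4 - l - 2 l^{2}$)
$\frac{K{\left(w \right)}}{p} = \frac{4 - \frac{1}{100} - \frac{2}{10000}}{-53255} = \left(4 - \frac{1}{100} - \frac{1}{5000}\right) \left(- \frac{1}{53255}\right) = \frac{19949}{5000} \left(- \frac{1}{53255}\right) = - \frac{19949}{266275000}$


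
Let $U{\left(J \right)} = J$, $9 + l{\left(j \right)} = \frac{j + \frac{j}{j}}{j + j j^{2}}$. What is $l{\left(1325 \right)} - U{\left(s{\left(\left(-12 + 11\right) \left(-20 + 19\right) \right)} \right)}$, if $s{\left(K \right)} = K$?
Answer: $- \frac{11631021587}{1163102225} \approx -10.0$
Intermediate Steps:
$l{\left(j \right)} = -9 + \frac{1 + j}{j + j^{3}}$ ($l{\left(j \right)} = -9 + \frac{j + \frac{j}{j}}{j + j j^{2}} = -9 + \frac{j + 1}{j + j^{3}} = -9 + \frac{1 + j}{j + j^{3}}$)
$l{\left(1325 \right)} - U{\left(s{\left(\left(-12 + 11\right) \left(-20 + 19\right) \right)} \right)} = \frac{1 - 9 \cdot 1325^{3} - 10600}{1325 + 1325^{3}} - \left(-12 + 11\right) \left(-20 + 19\right) = \frac{1 - 20935828125 - 10600}{1325 + 2326203125} - \left(-1\right) \left(-1\right) = \frac{1 - 20935828125 - 10600}{2326204450} - 1 = \frac{1}{2326204450} \left(-20935838724\right) - 1 = - \frac{10467919362}{1163102225} - 1 = - \frac{11631021587}{1163102225}$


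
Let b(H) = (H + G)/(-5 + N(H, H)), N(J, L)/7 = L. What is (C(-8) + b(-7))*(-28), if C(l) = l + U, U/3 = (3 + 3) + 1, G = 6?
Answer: -9842/27 ≈ -364.52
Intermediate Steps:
N(J, L) = 7*L
U = 21 (U = 3*((3 + 3) + 1) = 3*(6 + 1) = 3*7 = 21)
b(H) = (6 + H)/(-5 + 7*H) (b(H) = (H + 6)/(-5 + 7*H) = (6 + H)/(-5 + 7*H))
C(l) = 21 + l (C(l) = l + 21 = 21 + l)
(C(-8) + b(-7))*(-28) = ((21 - 8) + (6 - 7)/(-5 + 7*(-7)))*(-28) = (13 - 1/(-5 - 49))*(-28) = (13 - 1/(-54))*(-28) = (13 - 1/54*(-1))*(-28) = (13 + 1/54)*(-28) = (703/54)*(-28) = -9842/27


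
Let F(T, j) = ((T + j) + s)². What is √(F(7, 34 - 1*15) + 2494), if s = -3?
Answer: √3023 ≈ 54.982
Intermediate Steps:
F(T, j) = (-3 + T + j)² (F(T, j) = ((T + j) - 3)² = (-3 + T + j)²)
√(F(7, 34 - 1*15) + 2494) = √((-3 + 7 + (34 - 1*15))² + 2494) = √((-3 + 7 + (34 - 15))² + 2494) = √((-3 + 7 + 19)² + 2494) = √(23² + 2494) = √(529 + 2494) = √3023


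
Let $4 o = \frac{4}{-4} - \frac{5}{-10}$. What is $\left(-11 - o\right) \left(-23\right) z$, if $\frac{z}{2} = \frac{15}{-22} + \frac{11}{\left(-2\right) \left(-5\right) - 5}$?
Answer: $\frac{334167}{440} \approx 759.47$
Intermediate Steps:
$z = \frac{167}{55}$ ($z = 2 \left(\frac{15}{-22} + \frac{11}{\left(-2\right) \left(-5\right) - 5}\right) = 2 \left(15 \left(- \frac{1}{22}\right) + \frac{11}{10 - 5}\right) = 2 \left(- \frac{15}{22} + \frac{11}{5}\right) = 2 \cdot \frac{167}{110} = \frac{167}{55} \approx 3.0364$)
$o = - \frac{1}{8}$ ($o = \frac{\frac{4}{-4} - \frac{5}{-10}}{4} = \frac{4 \left(- \frac{1}{4}\right) - - \frac{1}{2}}{4} = \frac{-1 + \frac{1}{2}}{4} = \frac{1}{4} \left(- \frac{1}{2}\right) = - \frac{1}{8} \approx -0.125$)
$\left(-11 - o\right) \left(-23\right) z = \left(-11 - - \frac{1}{8}\right) \left(-23\right) \frac{167}{55} = \left(-11 + \frac{1}{8}\right) \left(-23\right) \frac{167}{55} = \left(- \frac{87}{8}\right) \left(-23\right) \frac{167}{55} = \frac{2001}{8} \cdot \frac{167}{55} = \frac{334167}{440}$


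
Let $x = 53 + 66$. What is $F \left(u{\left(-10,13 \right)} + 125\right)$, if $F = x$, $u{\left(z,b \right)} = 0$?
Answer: $14875$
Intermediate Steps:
$x = 119$
$F = 119$
$F \left(u{\left(-10,13 \right)} + 125\right) = 119 \left(0 + 125\right) = 119 \cdot 125 = 14875$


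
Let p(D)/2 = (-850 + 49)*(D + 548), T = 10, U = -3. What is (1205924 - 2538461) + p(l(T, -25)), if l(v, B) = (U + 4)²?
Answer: -2212035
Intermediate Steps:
l(v, B) = 1 (l(v, B) = (-3 + 4)² = 1² = 1)
p(D) = -877896 - 1602*D (p(D) = 2*((-850 + 49)*(D + 548)) = 2*(-801*(548 + D)) = 2*(-438948 - 801*D) = -877896 - 1602*D)
(1205924 - 2538461) + p(l(T, -25)) = (1205924 - 2538461) + (-877896 - 1602*1) = -1332537 + (-877896 - 1602) = -1332537 - 879498 = -2212035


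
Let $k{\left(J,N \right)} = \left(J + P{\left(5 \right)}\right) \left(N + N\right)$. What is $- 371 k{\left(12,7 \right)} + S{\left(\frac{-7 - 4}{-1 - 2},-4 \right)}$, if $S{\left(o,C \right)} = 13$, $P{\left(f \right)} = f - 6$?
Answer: $-57121$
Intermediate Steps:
$P{\left(f \right)} = -6 + f$ ($P{\left(f \right)} = f - 6 = -6 + f$)
$k{\left(J,N \right)} = 2 N \left(-1 + J\right)$ ($k{\left(J,N \right)} = \left(J + \left(-6 + 5\right)\right) \left(N + N\right) = \left(J - 1\right) 2 N = \left(-1 + J\right) 2 N = 2 N \left(-1 + J\right)$)
$- 371 k{\left(12,7 \right)} + S{\left(\frac{-7 - 4}{-1 - 2},-4 \right)} = - 371 \cdot 2 \cdot 7 \left(-1 + 12\right) + 13 = - 371 \cdot 2 \cdot 7 \cdot 11 + 13 = \left(-371\right) 154 + 13 = -57134 + 13 = -57121$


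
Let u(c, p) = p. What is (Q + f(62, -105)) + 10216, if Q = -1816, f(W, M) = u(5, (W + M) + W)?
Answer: 8419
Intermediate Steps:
f(W, M) = M + 2*W (f(W, M) = (W + M) + W = (M + W) + W = M + 2*W)
(Q + f(62, -105)) + 10216 = (-1816 + (-105 + 2*62)) + 10216 = (-1816 + (-105 + 124)) + 10216 = (-1816 + 19) + 10216 = -1797 + 10216 = 8419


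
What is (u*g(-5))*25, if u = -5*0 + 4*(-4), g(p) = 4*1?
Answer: -1600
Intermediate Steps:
g(p) = 4
u = -16 (u = 0 - 16 = -16)
(u*g(-5))*25 = -16*4*25 = -64*25 = -1600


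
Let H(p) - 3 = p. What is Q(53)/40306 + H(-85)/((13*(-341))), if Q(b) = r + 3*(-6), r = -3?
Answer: 458857/25525214 ≈ 0.017977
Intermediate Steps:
Q(b) = -21 (Q(b) = -3 + 3*(-6) = -3 - 18 = -21)
H(p) = 3 + p
Q(53)/40306 + H(-85)/((13*(-341))) = -21/40306 + (3 - 85)/((13*(-341))) = -21*1/40306 - 82/(-4433) = -3/5758 - 82*(-1/4433) = -3/5758 + 82/4433 = 458857/25525214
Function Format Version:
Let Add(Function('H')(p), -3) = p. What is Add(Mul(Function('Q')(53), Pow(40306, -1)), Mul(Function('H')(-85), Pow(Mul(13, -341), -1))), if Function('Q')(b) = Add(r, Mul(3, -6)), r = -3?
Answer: Rational(458857, 25525214) ≈ 0.017977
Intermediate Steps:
Function('Q')(b) = -21 (Function('Q')(b) = Add(-3, Mul(3, -6)) = Add(-3, -18) = -21)
Function('H')(p) = Add(3, p)
Add(Mul(Function('Q')(53), Pow(40306, -1)), Mul(Function('H')(-85), Pow(Mul(13, -341), -1))) = Add(Mul(-21, Pow(40306, -1)), Mul(Add(3, -85), Pow(Mul(13, -341), -1))) = Add(Mul(-21, Rational(1, 40306)), Mul(-82, Pow(-4433, -1))) = Add(Rational(-3, 5758), Mul(-82, Rational(-1, 4433))) = Add(Rational(-3, 5758), Rational(82, 4433)) = Rational(458857, 25525214)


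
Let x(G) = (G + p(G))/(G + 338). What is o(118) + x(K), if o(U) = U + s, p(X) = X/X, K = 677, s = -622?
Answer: -510882/1015 ≈ -503.33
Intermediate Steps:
p(X) = 1
x(G) = (1 + G)/(338 + G) (x(G) = (G + 1)/(G + 338) = (1 + G)/(338 + G))
o(U) = -622 + U (o(U) = U - 622 = -622 + U)
o(118) + x(K) = (-622 + 118) + (1 + 677)/(338 + 677) = -504 + 678/1015 = -510882/1015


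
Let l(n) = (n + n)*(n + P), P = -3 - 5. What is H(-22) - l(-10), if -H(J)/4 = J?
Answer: -272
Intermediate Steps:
H(J) = -4*J
P = -8
l(n) = 2*n*(-8 + n) (l(n) = (n + n)*(n - 8) = (2*n)*(-8 + n) = 2*n*(-8 + n))
H(-22) - l(-10) = -4*(-22) - 2*(-10)*(-8 - 10) = 88 - 2*(-10)*(-18) = 88 - 1*360 = 88 - 360 = -272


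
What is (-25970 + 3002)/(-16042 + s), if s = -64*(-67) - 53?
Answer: 22968/11807 ≈ 1.9453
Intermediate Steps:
s = 4235 (s = 4288 - 53 = 4235)
(-25970 + 3002)/(-16042 + s) = (-25970 + 3002)/(-16042 + 4235) = -22968/(-11807) = -22968*(-1/11807) = 22968/11807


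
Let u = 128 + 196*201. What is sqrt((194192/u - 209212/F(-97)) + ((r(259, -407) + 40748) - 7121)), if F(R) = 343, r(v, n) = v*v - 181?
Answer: sqrt(23423669295891711)/484169 ≈ 316.10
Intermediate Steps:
r(v, n) = -181 + v**2 (r(v, n) = v**2 - 181 = -181 + v**2)
u = 39524 (u = 128 + 39396 = 39524)
sqrt((194192/u - 209212/F(-97)) + ((r(259, -407) + 40748) - 7121)) = sqrt((194192/39524 - 209212/343) + (((-181 + 259**2) + 40748) - 7121)) = sqrt((194192*(1/39524) - 209212*1/343) + (((-181 + 67081) + 40748) - 7121)) = sqrt((48548/9881 - 209212/343) + ((66900 + 40748) - 7121)) = sqrt(-2050571808/3389183 + (107648 - 7121)) = sqrt(-2050571808/3389183 + 100527) = sqrt(338653827633/3389183) = sqrt(23423669295891711)/484169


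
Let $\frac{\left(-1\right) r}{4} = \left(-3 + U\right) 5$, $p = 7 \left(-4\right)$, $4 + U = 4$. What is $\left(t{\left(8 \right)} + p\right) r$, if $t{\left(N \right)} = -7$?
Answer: $-2100$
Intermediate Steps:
$U = 0$ ($U = -4 + 4 = 0$)
$p = -28$
$r = 60$ ($r = - 4 \left(-3 + 0\right) 5 = - 4 \left(\left(-3\right) 5\right) = \left(-4\right) \left(-15\right) = 60$)
$\left(t{\left(8 \right)} + p\right) r = \left(-7 - 28\right) 60 = \left(-35\right) 60 = -2100$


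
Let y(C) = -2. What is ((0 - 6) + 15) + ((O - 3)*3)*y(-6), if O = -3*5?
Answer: 117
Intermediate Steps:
O = -15
((0 - 6) + 15) + ((O - 3)*3)*y(-6) = ((0 - 6) + 15) + ((-15 - 3)*3)*(-2) = (-6 + 15) - 18*3*(-2) = 9 - 54*(-2) = 9 + 108 = 117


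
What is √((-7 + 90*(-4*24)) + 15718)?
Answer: √7071 ≈ 84.089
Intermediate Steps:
√((-7 + 90*(-4*24)) + 15718) = √((-7 + 90*(-96)) + 15718) = √((-7 - 8640) + 15718) = √(-8647 + 15718) = √7071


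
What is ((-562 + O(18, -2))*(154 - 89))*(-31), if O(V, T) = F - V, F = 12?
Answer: 1144520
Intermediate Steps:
O(V, T) = 12 - V
((-562 + O(18, -2))*(154 - 89))*(-31) = ((-562 + (12 - 1*18))*(154 - 89))*(-31) = ((-562 + (12 - 18))*65)*(-31) = ((-562 - 6)*65)*(-31) = -568*65*(-31) = -36920*(-31) = 1144520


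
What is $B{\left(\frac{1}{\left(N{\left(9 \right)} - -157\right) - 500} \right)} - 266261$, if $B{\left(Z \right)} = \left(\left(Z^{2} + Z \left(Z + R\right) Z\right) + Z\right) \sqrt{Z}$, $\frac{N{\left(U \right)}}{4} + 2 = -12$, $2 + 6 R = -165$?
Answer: $-266261 - \frac{339817 i \sqrt{399}}{50689916802} \approx -2.6626 \cdot 10^{5} - 0.00013391 i$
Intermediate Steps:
$R = - \frac{167}{6}$ ($R = - \frac{1}{3} + \frac{1}{6} \left(-165\right) = - \frac{1}{3} - \frac{55}{2} = - \frac{167}{6} \approx -27.833$)
$N{\left(U \right)} = -56$ ($N{\left(U \right)} = -8 + 4 \left(-12\right) = -8 - 48 = -56$)
$B{\left(Z \right)} = \sqrt{Z} \left(Z + Z^{2} + Z^{2} \left(- \frac{167}{6} + Z\right)\right)$ ($B{\left(Z \right)} = \left(\left(Z^{2} + Z \left(Z - \frac{167}{6}\right) Z\right) + Z\right) \sqrt{Z} = \left(\left(Z^{2} + Z \left(- \frac{167}{6} + Z\right) Z\right) + Z\right) \sqrt{Z} = \left(\left(Z^{2} + Z^{2} \left(- \frac{167}{6} + Z\right)\right) + Z\right) \sqrt{Z} = \left(Z + Z^{2} + Z^{2} \left(- \frac{167}{6} + Z\right)\right) \sqrt{Z} = \sqrt{Z} \left(Z + Z^{2} + Z^{2} \left(- \frac{167}{6} + Z\right)\right)$)
$B{\left(\frac{1}{\left(N{\left(9 \right)} - -157\right) - 500} \right)} - 266261 = \left(\frac{1}{\left(-56 - -157\right) - 500}\right)^{\frac{3}{2}} \left(1 + \left(\frac{1}{\left(-56 - -157\right) - 500}\right)^{2} - \frac{161}{6 \left(\left(-56 - -157\right) - 500\right)}\right) - 266261 = \left(\frac{1}{\left(-56 + 157\right) - 500}\right)^{\frac{3}{2}} \left(1 + \left(\frac{1}{\left(-56 + 157\right) - 500}\right)^{2} - \frac{161}{6 \left(\left(-56 + 157\right) - 500\right)}\right) - 266261 = \left(\frac{1}{101 - 500}\right)^{\frac{3}{2}} \left(1 + \left(\frac{1}{101 - 500}\right)^{2} - \frac{161}{6 \left(101 - 500\right)}\right) - 266261 = \left(\frac{1}{-399}\right)^{\frac{3}{2}} \left(1 + \left(\frac{1}{-399}\right)^{2} - \frac{161}{6 \left(-399\right)}\right) - 266261 = \left(- \frac{1}{399}\right)^{\frac{3}{2}} \left(1 + \left(- \frac{1}{399}\right)^{2} - - \frac{23}{342}\right) - 266261 = - \frac{i \sqrt{399}}{159201} \left(1 + \frac{1}{159201} + \frac{23}{342}\right) - 266261 = - \frac{i \sqrt{399}}{159201} \cdot \frac{339817}{318402} - 266261 = - \frac{339817 i \sqrt{399}}{50689916802} - 266261 = -266261 - \frac{339817 i \sqrt{399}}{50689916802}$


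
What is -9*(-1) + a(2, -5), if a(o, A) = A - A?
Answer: 9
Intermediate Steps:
a(o, A) = 0
-9*(-1) + a(2, -5) = -9*(-1) + 0 = 9 + 0 = 9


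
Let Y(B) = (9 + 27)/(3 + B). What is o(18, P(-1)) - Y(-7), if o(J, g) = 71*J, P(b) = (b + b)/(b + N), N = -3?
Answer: 1287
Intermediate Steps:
P(b) = 2*b/(-3 + b) (P(b) = (b + b)/(b - 3) = (2*b)/(-3 + b) = 2*b/(-3 + b))
Y(B) = 36/(3 + B)
o(18, P(-1)) - Y(-7) = 71*18 - 36/(3 - 7) = 1278 - 36/(-4) = 1278 - 36*(-1)/4 = 1278 - 1*(-9) = 1278 + 9 = 1287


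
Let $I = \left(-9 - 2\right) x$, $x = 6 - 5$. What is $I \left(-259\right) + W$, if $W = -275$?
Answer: $2574$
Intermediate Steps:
$x = 1$ ($x = 6 - 5 = 1$)
$I = -11$ ($I = \left(-9 - 2\right) 1 = \left(-11\right) 1 = -11$)
$I \left(-259\right) + W = \left(-11\right) \left(-259\right) - 275 = 2849 - 275 = 2574$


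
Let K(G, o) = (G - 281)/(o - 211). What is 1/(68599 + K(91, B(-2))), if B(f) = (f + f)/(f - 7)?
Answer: 379/25999363 ≈ 1.4577e-5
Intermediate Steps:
B(f) = 2*f/(-7 + f) (B(f) = (2*f)/(-7 + f) = 2*f/(-7 + f))
K(G, o) = (-281 + G)/(-211 + o)
1/(68599 + K(91, B(-2))) = 1/(68599 + (-281 + 91)/(-211 + 2*(-2)/(-7 - 2))) = 1/(68599 - 190/(-211 + 2*(-2)/(-9))) = 1/(68599 - 190/(-211 + 2*(-2)*(-1/9))) = 1/(68599 - 190/(-211 + 4/9)) = 1/(68599 - 190/(-1895/9)) = 1/(68599 - 9/1895*(-190)) = 1/(68599 + 342/379) = 1/(25999363/379) = 379/25999363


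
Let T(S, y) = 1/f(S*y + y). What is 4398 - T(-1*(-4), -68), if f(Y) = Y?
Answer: 1495321/340 ≈ 4398.0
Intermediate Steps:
T(S, y) = 1/(y + S*y) (T(S, y) = 1/(S*y + y) = 1/(y + S*y))
4398 - T(-1*(-4), -68) = 4398 - 1/((-68)*(1 - 1*(-4))) = 4398 - (-1)/(68*(1 + 4)) = 4398 - (-1)/(68*5) = 4398 - 1*(-1/340) = 4398 + 1/340 = 1495321/340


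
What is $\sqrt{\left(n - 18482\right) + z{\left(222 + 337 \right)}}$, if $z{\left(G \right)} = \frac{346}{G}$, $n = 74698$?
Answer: $\frac{\sqrt{17566625310}}{559} \approx 237.1$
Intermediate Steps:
$\sqrt{\left(n - 18482\right) + z{\left(222 + 337 \right)}} = \sqrt{\left(74698 - 18482\right) + \frac{346}{222 + 337}} = \sqrt{\left(74698 - 18482\right) + \frac{346}{559}} = \sqrt{56216 + 346 \cdot \frac{1}{559}} = \sqrt{56216 + \frac{346}{559}} = \sqrt{\frac{31425090}{559}} = \frac{\sqrt{17566625310}}{559}$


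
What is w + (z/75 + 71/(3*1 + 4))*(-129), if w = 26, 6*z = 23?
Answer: -1353473/1050 ≈ -1289.0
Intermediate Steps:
z = 23/6 (z = (1/6)*23 = 23/6 ≈ 3.8333)
w + (z/75 + 71/(3*1 + 4))*(-129) = 26 + ((23/6)/75 + 71/(3*1 + 4))*(-129) = 26 + ((23/6)*(1/75) + 71/(3 + 4))*(-129) = 26 + (23/450 + 71/7)*(-129) = 26 + (32111/3150)*(-129) = 26 - 1380773/1050 = -1353473/1050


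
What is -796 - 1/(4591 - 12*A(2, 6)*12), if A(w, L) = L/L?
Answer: -3539813/4447 ≈ -796.00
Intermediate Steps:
A(w, L) = 1
-796 - 1/(4591 - 12*A(2, 6)*12) = -796 - 1/(4591 - 12*1*12) = -796 - 1/(4591 - 12*12) = -796 - 1/(4591 - 144) = -796 - 1/4447 = -3539813/4447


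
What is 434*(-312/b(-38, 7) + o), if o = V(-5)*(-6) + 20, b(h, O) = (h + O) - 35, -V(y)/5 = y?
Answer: -598052/11 ≈ -54368.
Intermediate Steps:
V(y) = -5*y
b(h, O) = -35 + O + h (b(h, O) = (O + h) - 35 = -35 + O + h)
o = -130 (o = -5*(-5)*(-6) + 20 = 25*(-6) + 20 = -150 + 20 = -130)
434*(-312/b(-38, 7) + o) = 434*(-312/(-35 + 7 - 38) - 130) = 434*(-312/(-66) - 130) = 434*(-312*(-1/66) - 130) = 434*(52/11 - 130) = 434*(-1378/11) = -598052/11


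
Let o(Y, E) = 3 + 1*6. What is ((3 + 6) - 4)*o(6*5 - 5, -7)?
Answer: 45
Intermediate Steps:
o(Y, E) = 9 (o(Y, E) = 3 + 6 = 9)
((3 + 6) - 4)*o(6*5 - 5, -7) = ((3 + 6) - 4)*9 = (9 - 4)*9 = 5*9 = 45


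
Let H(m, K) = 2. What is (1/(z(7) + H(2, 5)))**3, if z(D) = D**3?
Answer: 1/41063625 ≈ 2.4352e-8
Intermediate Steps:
(1/(z(7) + H(2, 5)))**3 = (1/(7**3 + 2))**3 = (1/(343 + 2))**3 = (1/345)**3 = 1/41063625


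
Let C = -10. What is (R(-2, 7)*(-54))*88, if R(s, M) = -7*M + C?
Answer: 280368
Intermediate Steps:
R(s, M) = -10 - 7*M (R(s, M) = -7*M - 10 = -10 - 7*M)
(R(-2, 7)*(-54))*88 = ((-10 - 7*7)*(-54))*88 = ((-10 - 49)*(-54))*88 = -59*(-54)*88 = 3186*88 = 280368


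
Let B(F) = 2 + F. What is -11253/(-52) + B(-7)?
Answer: 10993/52 ≈ 211.40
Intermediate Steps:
-11253/(-52) + B(-7) = -11253/(-52) + (2 - 7) = -11253*(-1)/52 - 5 = -93*(-121/52) - 5 = 11253/52 - 5 = 10993/52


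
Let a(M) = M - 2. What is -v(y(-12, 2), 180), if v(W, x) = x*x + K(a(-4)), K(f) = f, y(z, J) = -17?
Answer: -32394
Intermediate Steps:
a(M) = -2 + M
v(W, x) = -6 + x**2 (v(W, x) = x*x + (-2 - 4) = x**2 - 6 = -6 + x**2)
-v(y(-12, 2), 180) = -(-6 + 180**2) = -(-6 + 32400) = -1*32394 = -32394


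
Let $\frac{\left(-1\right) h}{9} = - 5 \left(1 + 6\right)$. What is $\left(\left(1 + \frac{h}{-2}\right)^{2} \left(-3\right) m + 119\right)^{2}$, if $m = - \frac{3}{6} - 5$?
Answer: $\frac{10458296777041}{64} \approx 1.6341 \cdot 10^{11}$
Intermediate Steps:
$m = - \frac{11}{2}$ ($m = \left(-3\right) \frac{1}{6} - 5 = - \frac{1}{2} - 5 = - \frac{11}{2} \approx -5.5$)
$h = 315$ ($h = - 9 \left(- 5 \left(1 + 6\right)\right) = - 9 \left(\left(-5\right) 7\right) = \left(-9\right) \left(-35\right) = 315$)
$\left(\left(1 + \frac{h}{-2}\right)^{2} \left(-3\right) m + 119\right)^{2} = \left(\left(1 + \frac{315}{-2}\right)^{2} \left(-3\right) \left(- \frac{11}{2}\right) + 119\right)^{2} = \left(\left(1 + 315 \left(- \frac{1}{2}\right)\right)^{2} \left(-3\right) \left(- \frac{11}{2}\right) + 119\right)^{2} = \left(\left(1 - \frac{315}{2}\right)^{2} \left(-3\right) \left(- \frac{11}{2}\right) + 119\right)^{2} = \left(\left(- \frac{313}{2}\right)^{2} \left(-3\right) \left(- \frac{11}{2}\right) + 119\right)^{2} = \left(\frac{97969}{4} \left(-3\right) \left(- \frac{11}{2}\right) + 119\right)^{2} = \left(\left(- \frac{293907}{4}\right) \left(- \frac{11}{2}\right) + 119\right)^{2} = \left(\frac{3232977}{8} + 119\right)^{2} = \left(\frac{3233929}{8}\right)^{2} = \frac{10458296777041}{64}$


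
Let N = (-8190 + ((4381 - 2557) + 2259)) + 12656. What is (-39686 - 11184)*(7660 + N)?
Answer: -824551830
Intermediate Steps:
N = 8549 (N = (-8190 + (1824 + 2259)) + 12656 = (-8190 + 4083) + 12656 = -4107 + 12656 = 8549)
(-39686 - 11184)*(7660 + N) = (-39686 - 11184)*(7660 + 8549) = -50870*16209 = -824551830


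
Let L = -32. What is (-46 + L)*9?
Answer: -702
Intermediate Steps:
(-46 + L)*9 = (-46 - 32)*9 = -78*9 = -702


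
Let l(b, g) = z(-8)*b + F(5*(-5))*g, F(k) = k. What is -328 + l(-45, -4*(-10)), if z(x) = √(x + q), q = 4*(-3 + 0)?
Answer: -1328 - 90*I*√5 ≈ -1328.0 - 201.25*I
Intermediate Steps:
q = -12 (q = 4*(-3) = -12)
z(x) = √(-12 + x) (z(x) = √(x - 12) = √(-12 + x))
l(b, g) = -25*g + 2*I*b*√5 (l(b, g) = √(-12 - 8)*b + (5*(-5))*g = √(-20)*b - 25*g = (2*I*√5)*b - 25*g = 2*I*b*√5 - 25*g = -25*g + 2*I*b*√5)
-328 + l(-45, -4*(-10)) = -328 + (-(-100)*(-10) + 2*I*(-45)*√5) = -328 + (-25*40 - 90*I*√5) = -328 + (-1000 - 90*I*√5) = -1328 - 90*I*√5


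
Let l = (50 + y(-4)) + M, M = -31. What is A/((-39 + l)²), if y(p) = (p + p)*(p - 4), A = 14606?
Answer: 7303/968 ≈ 7.5444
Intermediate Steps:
y(p) = 2*p*(-4 + p) (y(p) = (2*p)*(-4 + p) = 2*p*(-4 + p))
l = 83 (l = (50 + 2*(-4)*(-4 - 4)) - 31 = (50 + 2*(-4)*(-8)) - 31 = (50 + 64) - 31 = 114 - 31 = 83)
A/((-39 + l)²) = 14606/((-39 + 83)²) = 14606/(44²) = 14606/1936 = 14606*(1/1936) = 7303/968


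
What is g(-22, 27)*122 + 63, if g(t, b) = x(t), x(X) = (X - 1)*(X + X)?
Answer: 123527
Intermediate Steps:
x(X) = 2*X*(-1 + X) (x(X) = (-1 + X)*(2*X) = 2*X*(-1 + X))
g(t, b) = 2*t*(-1 + t)
g(-22, 27)*122 + 63 = (2*(-22)*(-1 - 22))*122 + 63 = (2*(-22)*(-23))*122 + 63 = 1012*122 + 63 = 123464 + 63 = 123527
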